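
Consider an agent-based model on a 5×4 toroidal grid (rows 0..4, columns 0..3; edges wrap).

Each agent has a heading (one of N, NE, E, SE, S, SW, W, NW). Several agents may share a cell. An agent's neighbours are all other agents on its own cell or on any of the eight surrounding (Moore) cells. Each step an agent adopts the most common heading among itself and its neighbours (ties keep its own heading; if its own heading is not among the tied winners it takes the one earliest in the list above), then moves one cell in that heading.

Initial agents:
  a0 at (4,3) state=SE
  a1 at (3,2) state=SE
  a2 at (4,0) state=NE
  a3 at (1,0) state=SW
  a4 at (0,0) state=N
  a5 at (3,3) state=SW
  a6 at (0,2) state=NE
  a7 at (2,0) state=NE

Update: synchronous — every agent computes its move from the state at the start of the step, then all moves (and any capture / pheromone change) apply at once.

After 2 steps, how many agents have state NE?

3

t=1: a0@(0,0):SE a1@(4,3):SE a2@(3,1):NE a3@(2,3):SW a4@(4,0):N a5@(2,0):NE a6@(4,3):NE a7@(3,3):SW
t=2: a0@(1,1):SE a1@(0,0):SE a2@(2,2):NE a3@(3,2):SW a4@(3,1):NE a5@(1,1):NE a6@(0,0):SE a7@(4,2):SW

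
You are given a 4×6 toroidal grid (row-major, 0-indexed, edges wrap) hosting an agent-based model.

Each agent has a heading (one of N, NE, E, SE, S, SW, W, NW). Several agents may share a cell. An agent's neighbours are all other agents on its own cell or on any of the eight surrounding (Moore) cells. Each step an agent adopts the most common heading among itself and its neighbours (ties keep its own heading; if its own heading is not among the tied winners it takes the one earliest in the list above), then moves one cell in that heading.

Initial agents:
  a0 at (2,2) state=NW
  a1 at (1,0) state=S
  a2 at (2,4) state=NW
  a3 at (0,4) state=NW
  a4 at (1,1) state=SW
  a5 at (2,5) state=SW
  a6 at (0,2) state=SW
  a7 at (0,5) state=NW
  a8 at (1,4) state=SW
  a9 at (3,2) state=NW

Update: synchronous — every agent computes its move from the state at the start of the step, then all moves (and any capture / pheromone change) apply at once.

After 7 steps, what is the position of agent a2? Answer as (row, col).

t=1: a0@(1,1):NW a1@(2,5):SW a2@(3,3):SW a3@(3,3):NW a4@(2,0):SW a5@(3,4):SW a6@(1,1):SW a7@(3,4):NW a8@(0,3):NW a9@(2,1):NW
t=2: a0@(0,0):NW a1@(3,4):SW a2@(2,2):NW a3@(2,2):NW a4@(3,5):SW a5@(0,3):SW a6@(2,0):SW a7@(2,3):NW a8@(3,2):NW a9@(1,0):NW
t=3: a0@(3,5):NW a1@(0,3):SW a2@(1,1):NW a3@(1,1):NW a4@(0,4):SW a5@(1,2):SW a6@(3,5):SW a7@(1,2):NW a8@(2,1):NW a9@(0,5):NW
t=4: a0@(2,4):NW a1@(1,2):SW a2@(0,0):NW a3@(0,0):NW a4@(1,3):SW a5@(0,1):NW a6@(0,4):SW a7@(0,1):NW a8@(1,0):NW a9@(3,4):NW
t=5: a0@(1,3):NW a1@(2,1):SW a2@(3,5):NW a3@(3,5):NW a4@(2,2):SW a5@(3,0):NW a6@(1,3):SW a7@(3,0):NW a8@(0,5):NW a9@(2,3):NW
t=6: a0@(0,2):NW a1@(3,0):SW a2@(2,4):NW a3@(2,4):NW a4@(3,1):SW a5@(2,5):NW a6@(2,2):SW a7@(2,5):NW a8@(3,4):NW a9@(1,2):NW
t=7: a0@(3,1):NW a1@(0,5):SW a2@(1,3):NW a3@(1,3):NW a4@(0,0):SW a5@(1,4):NW a6@(3,1):SW a7@(1,4):NW a8@(2,3):NW a9@(0,1):NW

(1, 3)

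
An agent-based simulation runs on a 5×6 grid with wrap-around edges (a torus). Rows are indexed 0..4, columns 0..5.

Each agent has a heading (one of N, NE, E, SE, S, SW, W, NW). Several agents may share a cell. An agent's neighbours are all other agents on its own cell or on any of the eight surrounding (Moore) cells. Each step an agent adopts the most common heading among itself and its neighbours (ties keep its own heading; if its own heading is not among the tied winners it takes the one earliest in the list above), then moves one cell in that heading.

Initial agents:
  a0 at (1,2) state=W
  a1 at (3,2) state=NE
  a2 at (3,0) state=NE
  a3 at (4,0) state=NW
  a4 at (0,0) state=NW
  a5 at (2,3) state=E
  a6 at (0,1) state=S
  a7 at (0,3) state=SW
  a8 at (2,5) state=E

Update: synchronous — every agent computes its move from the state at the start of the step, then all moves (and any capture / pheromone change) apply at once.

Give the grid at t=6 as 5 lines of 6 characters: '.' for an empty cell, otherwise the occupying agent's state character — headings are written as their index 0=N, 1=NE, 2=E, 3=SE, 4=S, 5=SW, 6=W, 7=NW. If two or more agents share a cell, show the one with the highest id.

......
.1....
1.1..2
77....
77....

t=1: a0@(1,1):W a1@(2,3):NE a2@(2,1):NE a3@(3,5):NW a4@(4,5):NW a5@(2,4):E a6@(4,0):NW a7@(1,2):SW a8@(2,0):E
t=2: a0@(1,0):W a1@(1,4):NE a2@(1,2):NE a3@(2,4):NW a4@(3,4):NW a5@(2,5):E a6@(3,5):NW a7@(0,3):NE a8@(2,1):E
t=3: a0@(1,1):E a1@(0,5):NE a2@(0,3):NE a3@(1,3):NW a4@(2,3):NW a5@(1,4):NW a6@(2,4):NW a7@(4,4):NE a8@(2,2):E
t=4: a0@(1,2):E a1@(4,0):NE a2@(4,4):NE a3@(0,2):NW a4@(1,2):NW a5@(0,3):NW a6@(1,3):NW a7@(3,5):NE a8@(2,3):E
t=5: a0@(0,1):NW a1@(3,1):NE a2@(3,5):NE a3@(4,1):NW a4@(0,1):NW a5@(4,2):NW a6@(0,2):NW a7@(2,0):NE a8@(2,4):E
t=6: a0@(4,0):NW a1@(2,2):NE a2@(2,0):NE a3@(3,0):NW a4@(4,0):NW a5@(3,1):NW a6@(4,1):NW a7@(1,1):NE a8@(2,5):E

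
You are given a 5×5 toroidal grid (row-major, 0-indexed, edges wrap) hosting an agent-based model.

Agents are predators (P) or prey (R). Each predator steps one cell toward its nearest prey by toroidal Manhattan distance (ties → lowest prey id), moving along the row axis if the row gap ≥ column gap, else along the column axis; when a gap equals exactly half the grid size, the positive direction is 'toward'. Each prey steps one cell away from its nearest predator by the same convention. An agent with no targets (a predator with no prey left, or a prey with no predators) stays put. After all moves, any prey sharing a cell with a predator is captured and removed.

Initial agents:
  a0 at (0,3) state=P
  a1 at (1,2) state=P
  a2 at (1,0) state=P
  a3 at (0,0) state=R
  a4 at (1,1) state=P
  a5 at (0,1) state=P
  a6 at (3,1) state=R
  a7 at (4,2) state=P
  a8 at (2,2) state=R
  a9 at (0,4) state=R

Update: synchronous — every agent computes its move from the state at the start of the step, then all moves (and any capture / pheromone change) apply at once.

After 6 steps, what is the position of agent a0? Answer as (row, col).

(0, 4)

t=1: a0@(0,4):P a1@(2,2):P a2@(0,0):P a3@(4,0):R a4@(0,1):P a5@(0,0):P a6@(4,1):R a7@(3,2):P
t=2: a0@(4,4):P a1@(3,2):P a2@(4,0):P a3@(3,0):R a4@(4,1):P a5@(4,0):P a6@(3,1):R a7@(4,2):P
t=3: a0@(3,4):P a1@(3,1):P a2@(3,0):P a3@(2,0):R a4@(3,1):P a5@(3,0):P a7@(3,2):P
t=4: a0@(2,4):P a1@(2,1):P a2@(2,0):P a3@(1,0):R a4@(2,1):P a5@(2,0):P a7@(3,1):P
t=5: a0@(1,4):P a1@(1,1):P a2@(1,0):P a3@(0,0):R a4@(1,1):P a5@(1,0):P a7@(2,1):P
t=6: a0@(0,4):P a1@(0,1):P a2@(0,0):P a3@(4,0):R a4@(0,1):P a5@(0,0):P a7@(1,1):P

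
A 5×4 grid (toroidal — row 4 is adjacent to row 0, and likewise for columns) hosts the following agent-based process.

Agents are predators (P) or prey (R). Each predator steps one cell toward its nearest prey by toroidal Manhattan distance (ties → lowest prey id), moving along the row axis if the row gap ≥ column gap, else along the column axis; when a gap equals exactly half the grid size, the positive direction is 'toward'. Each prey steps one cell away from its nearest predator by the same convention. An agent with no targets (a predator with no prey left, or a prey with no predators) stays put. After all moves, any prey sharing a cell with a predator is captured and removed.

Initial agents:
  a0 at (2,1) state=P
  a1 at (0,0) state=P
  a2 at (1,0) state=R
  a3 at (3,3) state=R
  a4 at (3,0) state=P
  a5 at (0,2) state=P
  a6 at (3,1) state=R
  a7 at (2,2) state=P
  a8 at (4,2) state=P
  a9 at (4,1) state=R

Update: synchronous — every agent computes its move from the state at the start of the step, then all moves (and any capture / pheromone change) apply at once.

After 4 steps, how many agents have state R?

1

t=1: a0@(3,1):P a1@(1,0):P a2@(2,0):R a4@(3,3):P a5@(4,2):P a7@(3,2):P a8@(4,1):P a9@(4,0):R
t=2: a0@(2,1):P a1@(2,0):P a2@(3,0):R a4@(2,3):P a5@(4,3):P a7@(3,3):P a8@(4,0):P
t=3: a0@(3,1):P a1@(3,0):P a2@(4,0):R a4@(3,3):P a5@(3,3):P a7@(3,0):P a8@(3,0):P
t=4: a0@(4,1):P a1@(4,0):P a2@(0,0):R a4@(4,3):P a5@(4,3):P a7@(4,0):P a8@(4,0):P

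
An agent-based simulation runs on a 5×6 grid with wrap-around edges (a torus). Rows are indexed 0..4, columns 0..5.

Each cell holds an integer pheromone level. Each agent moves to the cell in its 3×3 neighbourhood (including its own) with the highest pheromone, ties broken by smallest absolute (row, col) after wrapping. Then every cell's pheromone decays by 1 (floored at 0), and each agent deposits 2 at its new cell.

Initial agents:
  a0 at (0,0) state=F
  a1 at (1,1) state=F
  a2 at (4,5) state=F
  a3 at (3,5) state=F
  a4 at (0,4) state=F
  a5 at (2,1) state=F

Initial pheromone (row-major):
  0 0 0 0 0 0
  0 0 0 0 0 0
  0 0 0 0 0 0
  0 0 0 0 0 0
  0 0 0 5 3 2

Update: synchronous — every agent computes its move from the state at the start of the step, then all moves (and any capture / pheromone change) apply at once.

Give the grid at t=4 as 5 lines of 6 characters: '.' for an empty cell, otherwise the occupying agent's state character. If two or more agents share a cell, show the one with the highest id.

......
......
......
......
...FF.

t=1: a0@(4,5) a1@(0,0) a2@(4,4) a3@(4,4) a4@(4,3) a5@(1,0) | pheromone: 2 0 0 0 0 0 / 2 0 0 0 0 0 / 0 0 0 0 0 0 / 0 0 0 0 0 0 / 0 0 0 6 6 3
t=2: a0@(4,4) a1@(4,5) a2@(4,3) a3@(4,3) a4@(4,3) a5@(0,0) | pheromone: 3 0 0 0 0 0 / 1 0 0 0 0 0 / 0 0 0 0 0 0 / 0 0 0 0 0 0 / 0 0 0 11 7 4
t=3: a0@(4,3) a1@(4,4) a2@(4,3) a3@(4,3) a4@(4,3) a5@(4,5) | pheromone: 2 0 0 0 0 0 / 0 0 0 0 0 0 / 0 0 0 0 0 0 / 0 0 0 0 0 0 / 0 0 0 18 8 5
t=4: a0@(4,3) a1@(4,3) a2@(4,3) a3@(4,3) a4@(4,3) a5@(4,4) | pheromone: 1 0 0 0 0 0 / 0 0 0 0 0 0 / 0 0 0 0 0 0 / 0 0 0 0 0 0 / 0 0 0 27 9 4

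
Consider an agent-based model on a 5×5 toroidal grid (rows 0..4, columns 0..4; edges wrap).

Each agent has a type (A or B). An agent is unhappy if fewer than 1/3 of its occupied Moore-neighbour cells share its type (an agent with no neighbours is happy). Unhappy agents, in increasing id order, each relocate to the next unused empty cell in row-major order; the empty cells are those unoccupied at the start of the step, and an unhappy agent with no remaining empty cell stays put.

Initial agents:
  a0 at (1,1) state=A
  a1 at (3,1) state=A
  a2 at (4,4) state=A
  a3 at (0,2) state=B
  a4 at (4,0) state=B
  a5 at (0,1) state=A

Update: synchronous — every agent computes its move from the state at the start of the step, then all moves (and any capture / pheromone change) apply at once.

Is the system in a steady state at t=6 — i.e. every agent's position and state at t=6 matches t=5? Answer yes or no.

t=1: a0@(1,1):A a1@(0,0):A a2@(0,3):A a3@(0,4):B a4@(1,0):B a5@(0,1):A
t=2: a0@(1,1):A a1@(0,0):A a2@(0,2):A a3@(0,4):B a4@(1,2):B a5@(0,1):A
t=3: a0@(1,1):A a1@(0,0):A a2@(0,2):A a3@(0,3):B a4@(1,0):B a5@(0,1):A
t=4: a0@(1,1):A a1@(0,0):A a2@(0,2):A a3@(0,4):B a4@(1,2):B a5@(0,1):A
t=5: a0@(1,1):A a1@(0,0):A a2@(0,2):A a3@(0,3):B a4@(1,0):B a5@(0,1):A
t=6: a0@(1,1):A a1@(0,0):A a2@(0,2):A a3@(0,4):B a4@(1,2):B a5@(0,1):A

no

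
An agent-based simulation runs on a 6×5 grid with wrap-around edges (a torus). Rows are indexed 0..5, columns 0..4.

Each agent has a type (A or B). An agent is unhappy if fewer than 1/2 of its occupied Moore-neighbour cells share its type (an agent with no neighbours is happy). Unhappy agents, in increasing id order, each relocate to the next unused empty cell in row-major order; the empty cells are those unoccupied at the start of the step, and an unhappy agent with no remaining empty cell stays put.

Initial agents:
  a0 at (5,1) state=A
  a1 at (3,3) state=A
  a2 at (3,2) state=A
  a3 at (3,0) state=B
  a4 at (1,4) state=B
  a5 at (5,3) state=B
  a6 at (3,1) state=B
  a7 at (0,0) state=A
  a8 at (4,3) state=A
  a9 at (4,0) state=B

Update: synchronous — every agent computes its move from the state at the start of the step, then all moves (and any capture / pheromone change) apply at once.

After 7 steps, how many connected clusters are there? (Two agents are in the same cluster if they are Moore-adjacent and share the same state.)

4

t=1: a0@(5,1):A a1@(3,3):A a2@(3,2):A a3@(3,0):B a4@(0,1):B a5@(0,2):B a6@(3,1):B a7@(0,0):A a8@(4,3):A a9@(4,0):B
t=2: a0@(0,3):A a1@(3,3):A a2@(3,2):A a3@(3,0):B a4@(0,4):B a5@(0,2):B a6@(3,1):B a7@(0,0):A a8@(4,3):A a9@(4,0):B
t=3: a0@(0,1):A a1@(3,3):A a2@(3,2):A a3@(3,0):B a4@(1,0):B a5@(1,1):B a6@(3,1):B a7@(1,2):A a8@(4,3):A a9@(4,0):B
t=4: a0@(0,0):A a1@(3,3):A a2@(3,2):A a3@(3,0):B a4@(1,0):B a5@(0,2):B a6@(3,1):B a7@(1,2):A a8@(4,3):A a9@(4,0):B
t=5: a0@(0,1):A a1@(3,3):A a2@(3,2):A a3@(3,0):B a4@(0,3):B a5@(0,4):B a6@(3,1):B a7@(1,1):A a8@(4,3):A a9@(4,0):B
t=6: (unchanged — steady state)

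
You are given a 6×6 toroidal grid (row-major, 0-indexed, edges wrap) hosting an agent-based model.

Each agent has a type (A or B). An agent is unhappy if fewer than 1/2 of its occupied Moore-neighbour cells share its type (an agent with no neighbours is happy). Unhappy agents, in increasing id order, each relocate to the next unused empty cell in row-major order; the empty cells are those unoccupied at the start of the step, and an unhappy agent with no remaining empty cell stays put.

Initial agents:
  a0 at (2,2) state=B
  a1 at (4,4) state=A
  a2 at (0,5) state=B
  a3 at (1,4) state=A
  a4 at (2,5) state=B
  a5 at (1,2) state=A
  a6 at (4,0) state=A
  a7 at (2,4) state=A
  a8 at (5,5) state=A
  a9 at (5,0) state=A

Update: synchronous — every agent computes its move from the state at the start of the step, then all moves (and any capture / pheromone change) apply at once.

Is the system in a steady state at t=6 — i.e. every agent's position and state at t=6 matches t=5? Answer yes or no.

t=1: a0@(0,0):B a1@(4,4):A a2@(0,1):B a3@(0,2):A a4@(0,3):B a5@(0,4):A a6@(4,0):A a7@(2,4):A a8@(5,5):A a9@(5,0):A
t=2: a0@(0,5):B a1@(4,4):A a2@(1,0):B a3@(1,1):A a4@(1,2):B a5@(0,4):A a6@(4,0):A a7@(2,4):A a8@(5,5):A a9@(5,0):A
t=3: a0@(0,0):B a1@(4,4):A a2@(1,0):B a3@(0,1):A a4@(0,2):B a5@(0,4):A a6@(4,0):A a7@(2,4):A a8@(5,5):A a9@(5,0):A
t=4: a0@(0,3):B a1@(4,4):A a2@(1,0):B a3@(0,5):A a4@(1,1):B a5@(0,4):A a6@(4,0):A a7@(2,4):A a8@(5,5):A a9@(5,0):A
t=5: a0@(0,0):B a1@(4,4):A a2@(1,0):B a3@(0,5):A a4@(1,1):B a5@(0,4):A a6@(4,0):A a7@(2,4):A a8@(5,5):A a9@(5,0):A
t=6: a0@(0,1):B a1@(4,4):A a2@(1,0):B a3@(0,5):A a4@(1,1):B a5@(0,4):A a6@(4,0):A a7@(2,4):A a8@(5,5):A a9@(5,0):A

no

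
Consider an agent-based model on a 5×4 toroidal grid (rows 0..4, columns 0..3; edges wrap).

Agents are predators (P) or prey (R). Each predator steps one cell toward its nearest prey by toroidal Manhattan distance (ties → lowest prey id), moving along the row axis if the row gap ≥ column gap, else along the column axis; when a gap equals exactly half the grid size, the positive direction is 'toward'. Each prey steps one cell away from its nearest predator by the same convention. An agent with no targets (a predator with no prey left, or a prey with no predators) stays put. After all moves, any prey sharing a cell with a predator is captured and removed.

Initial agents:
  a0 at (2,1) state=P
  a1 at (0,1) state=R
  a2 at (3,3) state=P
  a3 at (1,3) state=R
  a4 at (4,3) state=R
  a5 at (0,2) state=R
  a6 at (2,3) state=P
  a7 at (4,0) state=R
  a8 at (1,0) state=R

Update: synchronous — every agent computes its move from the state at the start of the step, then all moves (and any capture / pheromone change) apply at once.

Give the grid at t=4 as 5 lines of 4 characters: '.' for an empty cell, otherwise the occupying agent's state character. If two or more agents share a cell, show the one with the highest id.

....
.R..
RR.P
.P.R
....

t=1: a0@(1,1):P a1@(4,1):R a2@(4,3):P a3@(0,3):R a4@(0,3):R a5@(4,2):R a6@(1,3):P a7@(0,0):R a8@(0,0):R
t=2: a0@(0,1):P a1@(3,1):R a2@(0,3):P a3@(1,3):R a4@(1,3):R a5@(4,1):R a6@(0,3):P a7@(4,0):R a8@(4,0):R
t=3: a0@(4,1):P a1@(2,1):R a2@(1,3):P a3@(2,3):R a4@(2,3):R a5@(3,1):R a6@(1,3):P a7@(3,0):R a8@(3,0):R
t=4: a0@(3,1):P a1@(1,1):R a2@(2,3):P a3@(3,3):R a4@(3,3):R a5@(2,1):R a6@(2,3):P a7@(2,0):R a8@(2,0):R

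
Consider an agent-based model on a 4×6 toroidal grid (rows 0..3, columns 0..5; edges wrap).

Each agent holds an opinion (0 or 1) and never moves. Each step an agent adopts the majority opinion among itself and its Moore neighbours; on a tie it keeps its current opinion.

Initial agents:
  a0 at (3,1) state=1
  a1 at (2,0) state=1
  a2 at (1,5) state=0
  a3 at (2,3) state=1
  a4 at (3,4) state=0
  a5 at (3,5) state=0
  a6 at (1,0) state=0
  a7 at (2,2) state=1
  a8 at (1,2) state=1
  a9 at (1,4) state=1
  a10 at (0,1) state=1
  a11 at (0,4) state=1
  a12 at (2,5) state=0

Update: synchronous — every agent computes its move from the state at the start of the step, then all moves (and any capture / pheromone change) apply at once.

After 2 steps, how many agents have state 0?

t=1: a0@(3,1):1 a1@(2,0):0 a2@(1,5):0 a3@(2,3):1 a4@(3,4):0 a5@(3,5):0 a6@(1,0):0 a7@(2,2):1 a8@(1,2):1 a9@(1,4):1 a10@(0,1):1 a11@(0,4):0 a12@(2,5):0
t=2: a0@(3,1):1 a1@(2,0):0 a2@(1,5):0 a3@(2,3):1 a4@(3,4):0 a5@(3,5):0 a6@(1,0):0 a7@(2,2):1 a8@(1,2):1 a9@(1,4):0 a10@(0,1):1 a11@(0,4):0 a12@(2,5):0

8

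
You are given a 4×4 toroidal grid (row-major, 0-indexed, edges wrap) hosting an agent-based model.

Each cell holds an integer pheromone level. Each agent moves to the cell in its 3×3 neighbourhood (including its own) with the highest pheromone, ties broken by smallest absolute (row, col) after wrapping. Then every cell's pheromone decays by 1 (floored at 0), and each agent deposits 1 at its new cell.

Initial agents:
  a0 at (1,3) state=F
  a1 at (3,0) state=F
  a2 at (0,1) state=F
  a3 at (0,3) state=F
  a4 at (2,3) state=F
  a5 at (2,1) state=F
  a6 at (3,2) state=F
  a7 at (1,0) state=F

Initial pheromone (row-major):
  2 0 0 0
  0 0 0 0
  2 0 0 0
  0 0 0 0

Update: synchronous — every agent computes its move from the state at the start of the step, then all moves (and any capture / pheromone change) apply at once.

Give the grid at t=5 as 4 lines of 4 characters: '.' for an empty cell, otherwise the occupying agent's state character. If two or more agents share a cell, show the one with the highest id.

F...
....
F...
....

t=1: a0@(0,0) a1@(0,0) a2@(0,0) a3@(0,0) a4@(2,0) a5@(2,0) a6@(0,1) a7@(0,0) | pheromone: 6 1 0 0 / 0 0 0 0 / 3 0 0 0 / 0 0 0 0
t=2: a0@(0,0) a1@(0,0) a2@(0,0) a3@(0,0) a4@(2,0) a5@(2,0) a6@(0,0) a7@(0,0) | pheromone: 11 0 0 0 / 0 0 0 0 / 4 0 0 0 / 0 0 0 0
t=3: a0@(0,0) a1@(0,0) a2@(0,0) a3@(0,0) a4@(2,0) a5@(2,0) a6@(0,0) a7@(0,0) | pheromone: 16 0 0 0 / 0 0 0 0 / 5 0 0 0 / 0 0 0 0
t=4: a0@(0,0) a1@(0,0) a2@(0,0) a3@(0,0) a4@(2,0) a5@(2,0) a6@(0,0) a7@(0,0) | pheromone: 21 0 0 0 / 0 0 0 0 / 6 0 0 0 / 0 0 0 0
t=5: a0@(0,0) a1@(0,0) a2@(0,0) a3@(0,0) a4@(2,0) a5@(2,0) a6@(0,0) a7@(0,0) | pheromone: 26 0 0 0 / 0 0 0 0 / 7 0 0 0 / 0 0 0 0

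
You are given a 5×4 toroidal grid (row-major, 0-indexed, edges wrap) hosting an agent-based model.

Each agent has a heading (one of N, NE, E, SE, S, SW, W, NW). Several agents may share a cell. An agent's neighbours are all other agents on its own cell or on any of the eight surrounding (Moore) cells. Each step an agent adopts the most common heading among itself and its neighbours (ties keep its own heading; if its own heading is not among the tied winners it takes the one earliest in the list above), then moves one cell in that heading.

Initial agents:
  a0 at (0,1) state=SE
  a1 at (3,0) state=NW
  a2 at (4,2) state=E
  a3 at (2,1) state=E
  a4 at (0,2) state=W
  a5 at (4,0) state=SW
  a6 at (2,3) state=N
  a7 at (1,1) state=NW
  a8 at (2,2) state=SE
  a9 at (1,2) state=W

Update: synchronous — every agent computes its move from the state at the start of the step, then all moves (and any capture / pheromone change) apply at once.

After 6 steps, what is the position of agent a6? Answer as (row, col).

(2, 0)

t=1: a0@(0,0):W a1@(2,3):NW a2@(4,3):E a3@(1,0):NW a4@(0,1):W a5@(0,3):SW a6@(1,3):N a7@(2,2):SE a8@(3,3):SE a9@(1,1):W
t=2: a0@(0,3):W a1@(1,2):NW a2@(4,0):E a3@(1,3):W a4@(0,0):W a5@(1,2):SW a6@(0,2):NW a7@(3,3):SE a8@(4,0):SE a9@(1,0):W
t=3: a0@(0,2):W a1@(0,1):NW a2@(0,1):SE a3@(1,2):W a4@(0,3):W a5@(1,1):W a6@(4,1):NW a7@(4,0):SE a8@(0,1):SE a9@(1,3):W
t=4: a0@(0,1):W a1@(1,2):SE a2@(1,2):SE a3@(1,1):W a4@(0,2):W a5@(1,0):W a6@(0,2):SE a7@(0,1):SE a8@(1,2):SE a9@(1,2):W
t=5: a0@(0,0):W a1@(2,3):SE a2@(2,3):SE a3@(1,0):W a4@(1,3):SE a5@(1,3):W a6@(1,3):SE a7@(1,2):SE a8@(2,3):SE a9@(2,3):SE
t=6: a0@(0,3):W a1@(3,0):SE a2@(3,0):SE a3@(2,1):SE a4@(2,0):SE a5@(2,0):SE a6@(2,0):SE a7@(2,3):SE a8@(3,0):SE a9@(3,0):SE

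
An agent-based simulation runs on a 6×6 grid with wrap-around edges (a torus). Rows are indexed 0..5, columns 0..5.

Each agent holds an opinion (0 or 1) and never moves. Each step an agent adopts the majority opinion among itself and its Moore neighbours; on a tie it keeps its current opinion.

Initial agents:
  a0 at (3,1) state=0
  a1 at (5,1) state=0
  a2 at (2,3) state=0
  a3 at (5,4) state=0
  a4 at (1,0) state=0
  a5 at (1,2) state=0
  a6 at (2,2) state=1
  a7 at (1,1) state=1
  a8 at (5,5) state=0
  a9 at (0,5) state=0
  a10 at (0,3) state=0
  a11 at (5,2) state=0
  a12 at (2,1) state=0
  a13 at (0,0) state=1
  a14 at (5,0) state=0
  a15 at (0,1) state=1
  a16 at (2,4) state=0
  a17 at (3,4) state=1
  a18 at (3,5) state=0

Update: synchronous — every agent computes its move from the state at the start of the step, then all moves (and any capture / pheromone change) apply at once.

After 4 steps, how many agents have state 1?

0

t=1: a0@(3,1):0 a1@(5,1):0 a2@(2,3):0 a3@(5,4):0 a4@(1,0):0 a5@(1,2):0 a6@(2,2):0 a7@(1,1):1 a8@(5,5):0 a9@(0,5):0 a10@(0,3):0 a11@(5,2):0 a12@(2,1):0 a13@(0,0):0 a14@(5,0):0 a15@(0,1):0 a16@(2,4):0 a17@(3,4):0 a18@(3,5):0
t=2: a0@(3,1):0 a1@(5,1):0 a2@(2,3):0 a3@(5,4):0 a4@(1,0):0 a5@(1,2):0 a6@(2,2):0 a7@(1,1):0 a8@(5,5):0 a9@(0,5):0 a10@(0,3):0 a11@(5,2):0 a12@(2,1):0 a13@(0,0):0 a14@(5,0):0 a15@(0,1):0 a16@(2,4):0 a17@(3,4):0 a18@(3,5):0
t=3: (unchanged — steady state)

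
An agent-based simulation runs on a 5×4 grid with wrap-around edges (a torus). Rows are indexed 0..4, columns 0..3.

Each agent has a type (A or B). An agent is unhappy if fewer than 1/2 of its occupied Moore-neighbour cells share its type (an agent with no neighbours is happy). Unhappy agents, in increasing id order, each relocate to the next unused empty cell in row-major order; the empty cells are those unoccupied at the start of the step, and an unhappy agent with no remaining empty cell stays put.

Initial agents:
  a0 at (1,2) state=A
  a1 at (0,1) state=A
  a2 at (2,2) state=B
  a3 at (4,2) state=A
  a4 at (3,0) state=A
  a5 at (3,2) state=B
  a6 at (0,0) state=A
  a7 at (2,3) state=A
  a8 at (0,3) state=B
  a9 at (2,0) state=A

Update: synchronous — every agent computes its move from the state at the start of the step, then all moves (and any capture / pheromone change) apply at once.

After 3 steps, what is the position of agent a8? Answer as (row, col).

(2, 2)

t=1: a0@(1,2):A a1@(0,1):A a2@(0,2):B a3@(1,0):A a4@(3,0):A a5@(1,1):B a6@(0,0):A a7@(2,3):A a8@(1,3):B a9@(2,0):A
t=2: a0@(0,3):A a1@(0,1):A a2@(0,2):B a3@(1,0):A a4@(3,0):A a5@(2,1):B a6@(0,0):A a7@(2,3):A a8@(2,2):B a9@(2,0):A
t=3: a0@(0,3):A a1@(0,1):A a2@(1,1):B a3@(1,0):A a4@(3,0):A a5@(1,2):B a6@(0,0):A a7@(2,3):A a8@(2,2):B a9@(2,0):A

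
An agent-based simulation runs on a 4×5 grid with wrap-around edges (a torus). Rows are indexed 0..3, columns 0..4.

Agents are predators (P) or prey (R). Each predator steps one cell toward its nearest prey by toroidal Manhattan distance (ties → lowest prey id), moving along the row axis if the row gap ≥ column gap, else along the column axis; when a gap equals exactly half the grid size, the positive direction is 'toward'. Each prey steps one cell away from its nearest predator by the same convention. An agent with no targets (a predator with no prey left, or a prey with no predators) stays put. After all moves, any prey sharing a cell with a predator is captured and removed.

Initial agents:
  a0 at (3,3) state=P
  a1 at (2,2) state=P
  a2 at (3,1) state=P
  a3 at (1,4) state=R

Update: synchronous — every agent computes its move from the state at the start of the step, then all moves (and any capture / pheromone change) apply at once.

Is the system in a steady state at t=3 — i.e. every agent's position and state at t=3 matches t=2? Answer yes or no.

yes

t=1: a0@(0,3):P a1@(2,3):P a2@(0,1):P a3@(0,4):R
t=2: a0@(0,4):P a1@(3,3):P a2@(0,0):P
t=3: (unchanged — steady state)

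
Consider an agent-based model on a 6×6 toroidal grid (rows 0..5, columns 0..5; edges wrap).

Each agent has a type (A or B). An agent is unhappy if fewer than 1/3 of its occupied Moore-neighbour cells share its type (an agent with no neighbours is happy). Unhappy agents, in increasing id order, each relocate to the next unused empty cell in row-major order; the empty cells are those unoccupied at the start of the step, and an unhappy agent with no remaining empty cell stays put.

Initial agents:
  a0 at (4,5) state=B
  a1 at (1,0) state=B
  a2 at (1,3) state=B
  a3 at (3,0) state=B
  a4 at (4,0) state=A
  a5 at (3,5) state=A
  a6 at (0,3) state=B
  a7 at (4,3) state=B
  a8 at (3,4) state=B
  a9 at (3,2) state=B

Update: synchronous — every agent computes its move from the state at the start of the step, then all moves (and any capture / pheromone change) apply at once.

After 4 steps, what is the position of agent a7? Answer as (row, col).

(4, 3)

t=1: a0@(4,5):B a1@(1,0):B a2@(1,3):B a3@(3,0):B a4@(4,0):A a5@(0,0):A a6@(0,3):B a7@(4,3):B a8@(3,4):B a9@(3,2):B
t=2: a0@(4,5):B a1@(0,1):B a2@(1,3):B a3@(3,0):B a4@(0,2):A a5@(0,4):A a6@(0,3):B a7@(4,3):B a8@(3,4):B a9@(3,2):B
t=3: a0@(4,5):B a1@(0,0):B a2@(1,3):B a3@(3,0):B a4@(0,5):A a5@(1,0):A a6@(0,3):B a7@(4,3):B a8@(3,4):B a9@(3,2):B
t=4: a0@(4,5):B a1@(0,1):B a2@(1,3):B a3@(3,0):B a4@(0,5):A a5@(1,0):A a6@(0,3):B a7@(4,3):B a8@(3,4):B a9@(3,2):B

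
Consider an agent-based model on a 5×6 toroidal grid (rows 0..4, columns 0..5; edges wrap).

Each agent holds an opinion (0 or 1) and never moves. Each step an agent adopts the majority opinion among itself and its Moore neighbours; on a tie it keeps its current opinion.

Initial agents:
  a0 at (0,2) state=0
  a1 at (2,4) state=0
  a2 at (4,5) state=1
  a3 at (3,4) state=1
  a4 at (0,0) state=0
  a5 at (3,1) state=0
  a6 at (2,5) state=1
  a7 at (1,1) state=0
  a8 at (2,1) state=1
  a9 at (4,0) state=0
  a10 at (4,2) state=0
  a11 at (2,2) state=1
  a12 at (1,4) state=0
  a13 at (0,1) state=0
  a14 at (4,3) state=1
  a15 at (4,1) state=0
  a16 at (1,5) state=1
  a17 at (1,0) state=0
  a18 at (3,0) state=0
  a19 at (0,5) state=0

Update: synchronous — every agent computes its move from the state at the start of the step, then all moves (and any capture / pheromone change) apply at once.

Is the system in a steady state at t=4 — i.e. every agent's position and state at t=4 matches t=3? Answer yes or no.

no

t=1: a0@(0,2):0 a1@(2,4):1 a2@(4,5):0 a3@(3,4):1 a4@(0,0):0 a5@(3,1):0 a6@(2,5):0 a7@(1,1):0 a8@(2,1):0 a9@(4,0):0 a10@(4,2):0 a11@(2,2):1 a12@(1,4):0 a13@(0,1):0 a14@(4,3):1 a15@(4,1):0 a16@(1,5):0 a17@(1,0):0 a18@(3,0):0 a19@(0,5):0
t=2: a0@(0,2):0 a1@(2,4):0 a2@(4,5):0 a3@(3,4):1 a4@(0,0):0 a5@(3,1):0 a6@(2,5):0 a7@(1,1):0 a8@(2,1):0 a9@(4,0):0 a10@(4,2):0 a11@(2,2):0 a12@(1,4):0 a13@(0,1):0 a14@(4,3):1 a15@(4,1):0 a16@(1,5):0 a17@(1,0):0 a18@(3,0):0 a19@(0,5):0
t=3: a0@(0,2):0 a1@(2,4):0 a2@(4,5):0 a3@(3,4):0 a4@(0,0):0 a5@(3,1):0 a6@(2,5):0 a7@(1,1):0 a8@(2,1):0 a9@(4,0):0 a10@(4,2):0 a11@(2,2):0 a12@(1,4):0 a13@(0,1):0 a14@(4,3):1 a15@(4,1):0 a16@(1,5):0 a17@(1,0):0 a18@(3,0):0 a19@(0,5):0
t=4: a0@(0,2):0 a1@(2,4):0 a2@(4,5):0 a3@(3,4):0 a4@(0,0):0 a5@(3,1):0 a6@(2,5):0 a7@(1,1):0 a8@(2,1):0 a9@(4,0):0 a10@(4,2):0 a11@(2,2):0 a12@(1,4):0 a13@(0,1):0 a14@(4,3):0 a15@(4,1):0 a16@(1,5):0 a17@(1,0):0 a18@(3,0):0 a19@(0,5):0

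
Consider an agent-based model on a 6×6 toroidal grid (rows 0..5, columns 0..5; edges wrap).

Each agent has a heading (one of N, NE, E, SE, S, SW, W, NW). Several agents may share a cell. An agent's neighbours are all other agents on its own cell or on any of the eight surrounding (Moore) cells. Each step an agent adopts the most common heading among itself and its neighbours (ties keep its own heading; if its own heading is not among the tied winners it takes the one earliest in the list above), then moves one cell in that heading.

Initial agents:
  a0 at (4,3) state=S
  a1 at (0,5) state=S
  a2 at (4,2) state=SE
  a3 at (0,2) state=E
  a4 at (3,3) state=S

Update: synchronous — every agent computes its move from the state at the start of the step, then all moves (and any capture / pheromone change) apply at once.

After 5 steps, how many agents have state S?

t=1: a0@(5,3):S a1@(1,5):S a2@(5,2):S a3@(0,3):E a4@(4,3):S
t=2: a0@(0,3):S a1@(2,5):S a2@(0,2):S a3@(1,3):S a4@(5,3):S
t=3: a0@(1,3):S a1@(3,5):S a2@(1,2):S a3@(2,3):S a4@(0,3):S
t=4: a0@(2,3):S a1@(4,5):S a2@(2,2):S a3@(3,3):S a4@(1,3):S
t=5: a0@(3,3):S a1@(5,5):S a2@(3,2):S a3@(4,3):S a4@(2,3):S

5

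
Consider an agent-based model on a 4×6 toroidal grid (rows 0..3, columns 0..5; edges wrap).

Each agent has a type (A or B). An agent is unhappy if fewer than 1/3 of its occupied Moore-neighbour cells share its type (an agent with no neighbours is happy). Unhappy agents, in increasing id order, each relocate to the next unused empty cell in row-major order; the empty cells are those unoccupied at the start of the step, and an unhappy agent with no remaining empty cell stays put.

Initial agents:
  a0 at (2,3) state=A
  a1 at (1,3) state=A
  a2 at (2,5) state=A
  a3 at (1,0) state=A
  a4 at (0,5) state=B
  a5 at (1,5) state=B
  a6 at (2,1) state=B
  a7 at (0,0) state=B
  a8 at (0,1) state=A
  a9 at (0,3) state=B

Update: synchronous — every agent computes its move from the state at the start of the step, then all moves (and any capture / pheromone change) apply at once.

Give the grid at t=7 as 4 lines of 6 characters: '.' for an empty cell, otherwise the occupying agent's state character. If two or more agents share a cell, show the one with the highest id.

t=1: a0@(2,3):A a1@(1,3):A a2@(2,5):A a3@(1,0):A a4@(0,5):B a5@(1,5):B a6@(0,2):B a7@(0,0):B a8@(0,1):A a9@(0,4):B
t=2: a0@(2,3):A a1@(1,3):A a2@(2,5):A a3@(1,0):A a4@(0,5):B a5@(1,5):B a6@(0,3):B a7@(0,0):B a8@(0,1):A a9@(0,4):B
t=3: (unchanged — steady state)

BA.BBB
A..A.B
...A.A
......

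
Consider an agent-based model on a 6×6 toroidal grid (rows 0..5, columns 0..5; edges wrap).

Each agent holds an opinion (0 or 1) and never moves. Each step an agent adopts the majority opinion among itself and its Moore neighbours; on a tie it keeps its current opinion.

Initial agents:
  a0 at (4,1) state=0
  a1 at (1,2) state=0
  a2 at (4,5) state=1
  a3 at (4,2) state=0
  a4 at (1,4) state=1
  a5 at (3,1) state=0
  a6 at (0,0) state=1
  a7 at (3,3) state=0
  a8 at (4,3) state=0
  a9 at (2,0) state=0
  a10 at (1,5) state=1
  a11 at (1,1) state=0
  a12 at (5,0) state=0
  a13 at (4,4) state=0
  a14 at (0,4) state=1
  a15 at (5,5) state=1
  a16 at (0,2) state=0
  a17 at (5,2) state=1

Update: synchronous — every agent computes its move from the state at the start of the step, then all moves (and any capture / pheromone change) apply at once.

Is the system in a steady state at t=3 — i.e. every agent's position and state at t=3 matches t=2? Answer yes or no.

yes

t=1: a0@(4,1):0 a1@(1,2):0 a2@(4,5):1 a3@(4,2):0 a4@(1,4):1 a5@(3,1):0 a6@(0,0):1 a7@(3,3):0 a8@(4,3):0 a9@(2,0):0 a10@(1,5):1 a11@(1,1):0 a12@(5,0):1 a13@(4,4):0 a14@(0,4):1 a15@(5,5):1 a16@(0,2):0 a17@(5,2):0
t=2: (unchanged — steady state)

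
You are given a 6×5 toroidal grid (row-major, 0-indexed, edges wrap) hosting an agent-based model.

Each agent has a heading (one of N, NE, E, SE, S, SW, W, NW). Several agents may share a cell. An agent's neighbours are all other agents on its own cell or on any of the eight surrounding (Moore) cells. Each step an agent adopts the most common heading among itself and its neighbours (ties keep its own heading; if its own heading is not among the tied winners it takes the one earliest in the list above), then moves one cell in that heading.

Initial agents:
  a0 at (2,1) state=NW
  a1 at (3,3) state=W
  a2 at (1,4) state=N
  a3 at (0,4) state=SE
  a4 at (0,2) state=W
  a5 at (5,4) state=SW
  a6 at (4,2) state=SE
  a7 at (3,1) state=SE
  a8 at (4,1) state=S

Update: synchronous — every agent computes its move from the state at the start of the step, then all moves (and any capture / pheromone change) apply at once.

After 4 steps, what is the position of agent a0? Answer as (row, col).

t=1: a0@(1,0):NW a1@(3,2):W a2@(0,4):N a3@(1,0):SE a4@(0,1):W a5@(0,3):SW a6@(5,3):SE a7@(4,2):SE a8@(5,2):SE
t=2: a0@(0,4):NW a1@(3,1):W a2@(1,0):SE a3@(2,1):SE a4@(1,2):SE a5@(1,4):SE a6@(0,4):SE a7@(5,3):SE a8@(0,3):SE
t=3: a0@(1,0):SE a1@(3,0):W a2@(2,1):SE a3@(3,2):SE a4@(2,3):SE a5@(2,0):SE a6@(1,0):SE a7@(0,4):SE a8@(1,4):SE
t=4: a0@(2,1):SE a1@(4,1):SE a2@(3,2):SE a3@(4,3):SE a4@(3,4):SE a5@(3,1):SE a6@(2,1):SE a7@(1,0):SE a8@(2,0):SE

(2, 1)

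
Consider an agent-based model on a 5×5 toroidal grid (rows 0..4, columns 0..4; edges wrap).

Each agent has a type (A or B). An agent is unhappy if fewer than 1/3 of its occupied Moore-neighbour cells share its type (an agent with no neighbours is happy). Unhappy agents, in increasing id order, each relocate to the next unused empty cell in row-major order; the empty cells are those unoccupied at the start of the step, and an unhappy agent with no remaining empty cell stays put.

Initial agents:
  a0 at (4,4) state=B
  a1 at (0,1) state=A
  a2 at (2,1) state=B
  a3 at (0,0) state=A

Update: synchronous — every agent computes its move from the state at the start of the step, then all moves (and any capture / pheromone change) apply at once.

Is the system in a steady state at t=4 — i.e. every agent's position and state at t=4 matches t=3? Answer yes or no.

yes

t=1: a0@(0,2):B a1@(0,1):A a2@(2,1):B a3@(0,0):A
t=2: a0@(0,3):B a1@(0,1):A a2@(2,1):B a3@(0,0):A
t=3: (unchanged — steady state)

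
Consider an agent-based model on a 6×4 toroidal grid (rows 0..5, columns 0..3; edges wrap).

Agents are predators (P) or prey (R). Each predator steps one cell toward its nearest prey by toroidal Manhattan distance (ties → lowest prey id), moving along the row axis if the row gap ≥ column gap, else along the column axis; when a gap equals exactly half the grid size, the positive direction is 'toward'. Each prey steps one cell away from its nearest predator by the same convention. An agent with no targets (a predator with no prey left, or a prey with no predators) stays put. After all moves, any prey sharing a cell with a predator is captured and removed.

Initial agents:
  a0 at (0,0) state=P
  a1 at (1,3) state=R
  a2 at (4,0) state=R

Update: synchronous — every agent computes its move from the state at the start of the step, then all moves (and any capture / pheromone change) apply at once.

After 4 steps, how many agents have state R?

2

t=1: a0@(1,0):P a1@(2,3):R a2@(3,0):R
t=2: a0@(2,0):P a1@(3,3):R a2@(4,0):R
t=3: a0@(3,0):P a1@(4,3):R a2@(5,0):R
t=4: a0@(4,0):P a1@(5,3):R a2@(0,0):R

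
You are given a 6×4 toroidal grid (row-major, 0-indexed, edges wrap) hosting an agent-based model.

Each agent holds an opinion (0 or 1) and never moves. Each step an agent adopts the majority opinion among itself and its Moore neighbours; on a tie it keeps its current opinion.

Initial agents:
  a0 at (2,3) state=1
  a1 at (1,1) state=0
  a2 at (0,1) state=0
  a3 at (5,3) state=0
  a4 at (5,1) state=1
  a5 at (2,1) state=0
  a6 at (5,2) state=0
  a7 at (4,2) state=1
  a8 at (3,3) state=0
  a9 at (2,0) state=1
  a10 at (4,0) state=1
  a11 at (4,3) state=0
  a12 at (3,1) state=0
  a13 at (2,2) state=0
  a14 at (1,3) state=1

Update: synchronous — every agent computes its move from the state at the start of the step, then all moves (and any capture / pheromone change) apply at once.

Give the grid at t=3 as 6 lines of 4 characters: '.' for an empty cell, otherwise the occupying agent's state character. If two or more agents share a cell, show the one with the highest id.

t=1: a0@(2,3):1 a1@(1,1):0 a2@(0,1):0 a3@(5,3):0 a4@(5,1):1 a5@(2,1):0 a6@(5,2):0 a7@(4,2):0 a8@(3,3):1 a9@(2,0):0 a10@(4,0):0 a11@(4,3):0 a12@(3,1):0 a13@(2,2):0 a14@(1,3):1
t=2: a0@(2,3):1 a1@(1,1):0 a2@(0,1):0 a3@(5,3):0 a4@(5,1):0 a5@(2,1):0 a6@(5,2):0 a7@(4,2):0 a8@(3,3):0 a9@(2,0):0 a10@(4,0):0 a11@(4,3):0 a12@(3,1):0 a13@(2,2):0 a14@(1,3):1
t=3: a0@(2,3):0 a1@(1,1):0 a2@(0,1):0 a3@(5,3):0 a4@(5,1):0 a5@(2,1):0 a6@(5,2):0 a7@(4,2):0 a8@(3,3):0 a9@(2,0):0 a10@(4,0):0 a11@(4,3):0 a12@(3,1):0 a13@(2,2):0 a14@(1,3):1

.0..
.0.1
0000
.0.0
0.00
.000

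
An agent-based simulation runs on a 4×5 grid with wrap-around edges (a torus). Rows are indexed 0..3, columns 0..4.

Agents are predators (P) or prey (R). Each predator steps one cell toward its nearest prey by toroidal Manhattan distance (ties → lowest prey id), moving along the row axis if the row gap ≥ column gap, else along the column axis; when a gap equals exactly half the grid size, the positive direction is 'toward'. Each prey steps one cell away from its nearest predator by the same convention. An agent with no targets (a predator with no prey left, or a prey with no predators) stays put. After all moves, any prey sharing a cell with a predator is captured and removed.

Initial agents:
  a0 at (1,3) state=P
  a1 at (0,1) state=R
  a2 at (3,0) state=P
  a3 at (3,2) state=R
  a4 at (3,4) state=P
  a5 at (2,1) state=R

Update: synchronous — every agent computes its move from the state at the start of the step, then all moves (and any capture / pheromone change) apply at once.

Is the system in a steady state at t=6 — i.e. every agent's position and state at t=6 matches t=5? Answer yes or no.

t=1: a0@(1,2):P a1@(1,1):R a2@(0,0):P a4@(3,3):P a5@(1,1):R
t=2: a0@(1,1):P a2@(1,0):P a4@(0,3):P
t=3: (unchanged — steady state)

yes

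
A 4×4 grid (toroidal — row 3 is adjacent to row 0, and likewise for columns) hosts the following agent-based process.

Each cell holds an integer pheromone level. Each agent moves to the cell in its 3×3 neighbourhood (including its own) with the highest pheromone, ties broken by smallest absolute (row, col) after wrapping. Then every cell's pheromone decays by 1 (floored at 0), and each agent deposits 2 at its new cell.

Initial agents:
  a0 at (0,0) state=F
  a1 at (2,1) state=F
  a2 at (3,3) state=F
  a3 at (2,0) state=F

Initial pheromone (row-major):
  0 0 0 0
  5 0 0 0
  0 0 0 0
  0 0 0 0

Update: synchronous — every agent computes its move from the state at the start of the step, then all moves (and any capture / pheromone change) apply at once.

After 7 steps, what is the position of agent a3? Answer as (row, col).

(1, 0)

t=1: a0@(1,0) a1@(1,0) a2@(0,0) a3@(1,0) | pheromone: 2 0 0 0 / 10 0 0 0 / 0 0 0 0 / 0 0 0 0
t=2: a0@(1,0) a1@(1,0) a2@(1,0) a3@(1,0) | pheromone: 1 0 0 0 / 17 0 0 0 / 0 0 0 0 / 0 0 0 0
t=3: a0@(1,0) a1@(1,0) a2@(1,0) a3@(1,0) | pheromone: 0 0 0 0 / 24 0 0 0 / 0 0 0 0 / 0 0 0 0
t=4: a0@(1,0) a1@(1,0) a2@(1,0) a3@(1,0) | pheromone: 0 0 0 0 / 31 0 0 0 / 0 0 0 0 / 0 0 0 0
t=5: a0@(1,0) a1@(1,0) a2@(1,0) a3@(1,0) | pheromone: 0 0 0 0 / 38 0 0 0 / 0 0 0 0 / 0 0 0 0
t=6: a0@(1,0) a1@(1,0) a2@(1,0) a3@(1,0) | pheromone: 0 0 0 0 / 45 0 0 0 / 0 0 0 0 / 0 0 0 0
t=7: a0@(1,0) a1@(1,0) a2@(1,0) a3@(1,0) | pheromone: 0 0 0 0 / 52 0 0 0 / 0 0 0 0 / 0 0 0 0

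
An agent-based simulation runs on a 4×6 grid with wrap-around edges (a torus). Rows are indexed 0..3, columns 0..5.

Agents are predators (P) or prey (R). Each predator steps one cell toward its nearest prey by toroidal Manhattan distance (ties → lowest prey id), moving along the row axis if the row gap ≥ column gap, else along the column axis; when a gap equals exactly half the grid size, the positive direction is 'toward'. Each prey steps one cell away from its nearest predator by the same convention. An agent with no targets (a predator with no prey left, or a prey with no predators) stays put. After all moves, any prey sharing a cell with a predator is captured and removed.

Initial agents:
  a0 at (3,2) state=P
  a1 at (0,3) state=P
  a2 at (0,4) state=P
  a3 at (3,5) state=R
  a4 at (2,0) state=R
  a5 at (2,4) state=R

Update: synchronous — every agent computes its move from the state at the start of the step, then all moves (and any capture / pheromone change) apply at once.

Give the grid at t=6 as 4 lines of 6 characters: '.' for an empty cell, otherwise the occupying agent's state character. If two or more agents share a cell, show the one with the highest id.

.P....
.PPR..
......
......

t=1: a0@(3,3):P a1@(0,4):P a2@(3,4):P a3@(2,5):R a4@(2,5):R a5@(1,4):R
t=2: a0@(3,4):P a1@(1,4):P a2@(2,4):P a3@(1,5):R a4@(1,5):R
t=3: a0@(0,4):P a1@(1,5):P a2@(1,4):P a3@(1,0):R a4@(1,0):R
t=4: a0@(0,5):P a1@(1,0):P a2@(1,5):P a3@(1,1):R a4@(1,1):R
t=5: a0@(0,0):P a1@(1,1):P a2@(1,0):P a3@(1,2):R a4@(1,2):R
t=6: a0@(0,1):P a1@(1,2):P a2@(1,1):P a3@(1,3):R a4@(1,3):R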